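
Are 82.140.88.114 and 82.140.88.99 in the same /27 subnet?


Mask: 255.255.255.224
82.140.88.114 AND mask = 82.140.88.96
82.140.88.99 AND mask = 82.140.88.96
Yes, same subnet (82.140.88.96)


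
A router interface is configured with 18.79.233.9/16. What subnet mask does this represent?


/16 means 16 network bits, 16 host bits
Binary: 11111111111111110000000000000000
Mask: 255.255.0.0


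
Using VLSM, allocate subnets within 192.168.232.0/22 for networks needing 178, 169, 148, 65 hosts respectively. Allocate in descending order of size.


178 hosts -> /24 (254 usable): 192.168.232.0/24
169 hosts -> /24 (254 usable): 192.168.233.0/24
148 hosts -> /24 (254 usable): 192.168.234.0/24
65 hosts -> /25 (126 usable): 192.168.235.0/25
Allocation: 192.168.232.0/24 (178 hosts, 254 usable); 192.168.233.0/24 (169 hosts, 254 usable); 192.168.234.0/24 (148 hosts, 254 usable); 192.168.235.0/25 (65 hosts, 126 usable)


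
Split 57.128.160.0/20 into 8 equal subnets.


New prefix = 20 + 3 = 23
Each subnet has 512 addresses
  57.128.160.0/23
  57.128.162.0/23
  57.128.164.0/23
  57.128.166.0/23
  57.128.168.0/23
  57.128.170.0/23
  57.128.172.0/23
  57.128.174.0/23
Subnets: 57.128.160.0/23, 57.128.162.0/23, 57.128.164.0/23, 57.128.166.0/23, 57.128.168.0/23, 57.128.170.0/23, 57.128.172.0/23, 57.128.174.0/23


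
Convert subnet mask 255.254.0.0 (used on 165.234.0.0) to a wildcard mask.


Subnet mask: 255.254.0.0
Wildcard = 255.255.255.255 - subnet mask
255 - 255 = 0
255 - 254 = 1
255 - 0 = 255
255 - 0 = 255
Wildcard: 0.1.255.255


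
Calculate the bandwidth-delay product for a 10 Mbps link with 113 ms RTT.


BDP = bandwidth * RTT
= 10 Mbps * 113 ms
= 10 * 1e6 * 113 / 1000 bits
= 1130000 bits
= 141250 bytes
= 137.9395 KB
BDP = 1130000 bits (141250 bytes)


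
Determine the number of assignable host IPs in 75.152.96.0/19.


Host bits = 32 - 19 = 13
Total addresses = 2^13 = 8192
Usable = total - 2 (network and broadcast)
Usable hosts: 8190


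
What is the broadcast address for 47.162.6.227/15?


Network: 47.162.0.0/15
Host bits = 17
Set all host bits to 1:
Broadcast: 47.163.255.255


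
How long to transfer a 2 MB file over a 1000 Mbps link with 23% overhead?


Effective throughput = 1000 * (1 - 23/100) = 770 Mbps
File size in Mb = 2 * 8 = 16 Mb
Time = 16 / 770
Time = 0.0208 seconds


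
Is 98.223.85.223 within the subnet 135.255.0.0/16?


Subnet network: 135.255.0.0
Test IP AND mask: 98.223.0.0
No, 98.223.85.223 is not in 135.255.0.0/16


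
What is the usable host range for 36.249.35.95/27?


Network: 36.249.35.64
Broadcast: 36.249.35.95
First usable = network + 1
Last usable = broadcast - 1
Range: 36.249.35.65 to 36.249.35.94


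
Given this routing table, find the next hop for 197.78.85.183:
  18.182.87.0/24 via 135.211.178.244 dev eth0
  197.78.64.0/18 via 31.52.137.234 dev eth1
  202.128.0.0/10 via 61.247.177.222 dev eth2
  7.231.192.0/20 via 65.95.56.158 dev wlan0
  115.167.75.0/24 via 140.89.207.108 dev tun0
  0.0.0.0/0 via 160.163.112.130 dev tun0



Longest prefix match for 197.78.85.183:
  /24 18.182.87.0: no
  /18 197.78.64.0: MATCH
  /10 202.128.0.0: no
  /20 7.231.192.0: no
  /24 115.167.75.0: no
  /0 0.0.0.0: MATCH
Selected: next-hop 31.52.137.234 via eth1 (matched /18)


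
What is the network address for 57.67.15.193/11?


IP:   00111001.01000011.00001111.11000001
Mask: 11111111.11100000.00000000.00000000
AND operation:
Net:  00111001.01000000.00000000.00000000
Network: 57.64.0.0/11


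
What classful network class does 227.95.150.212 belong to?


First octet: 227
Binary: 11100011
1110xxxx -> Class D (224-239)
Class D (multicast), default mask N/A


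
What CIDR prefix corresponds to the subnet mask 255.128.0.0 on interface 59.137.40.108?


Binary: 11111111.10000000.00000000.00000000
Count leading 1s
Prefix: /9


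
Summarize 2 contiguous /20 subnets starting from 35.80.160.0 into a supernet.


Original prefix: /20
Number of subnets: 2 = 2^1
New prefix = 20 - 1 = 19
Supernet: 35.80.160.0/19


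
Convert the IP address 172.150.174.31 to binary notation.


172 = 10101100
150 = 10010110
174 = 10101110
31 = 00011111
Binary: 10101100.10010110.10101110.00011111


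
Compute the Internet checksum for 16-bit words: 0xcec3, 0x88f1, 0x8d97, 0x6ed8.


Sum all words (with carry folding):
+ 0xcec3 = 0xcec3
+ 0x88f1 = 0x57b5
+ 0x8d97 = 0xe54c
+ 0x6ed8 = 0x5425
One's complement: ~0x5425
Checksum = 0xabda


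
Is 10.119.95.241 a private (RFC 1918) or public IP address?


RFC 1918 private ranges:
  10.0.0.0/8 (10.0.0.0 - 10.255.255.255)
  172.16.0.0/12 (172.16.0.0 - 172.31.255.255)
  192.168.0.0/16 (192.168.0.0 - 192.168.255.255)
Private (in 10.0.0.0/8)


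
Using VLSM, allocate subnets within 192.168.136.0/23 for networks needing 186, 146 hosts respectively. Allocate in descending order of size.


186 hosts -> /24 (254 usable): 192.168.136.0/24
146 hosts -> /24 (254 usable): 192.168.137.0/24
Allocation: 192.168.136.0/24 (186 hosts, 254 usable); 192.168.137.0/24 (146 hosts, 254 usable)


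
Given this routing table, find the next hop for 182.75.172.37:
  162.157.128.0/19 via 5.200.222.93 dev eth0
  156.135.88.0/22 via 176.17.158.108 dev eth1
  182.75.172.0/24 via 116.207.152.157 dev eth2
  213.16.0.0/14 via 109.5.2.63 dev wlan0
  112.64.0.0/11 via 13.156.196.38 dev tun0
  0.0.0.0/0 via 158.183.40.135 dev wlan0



Longest prefix match for 182.75.172.37:
  /19 162.157.128.0: no
  /22 156.135.88.0: no
  /24 182.75.172.0: MATCH
  /14 213.16.0.0: no
  /11 112.64.0.0: no
  /0 0.0.0.0: MATCH
Selected: next-hop 116.207.152.157 via eth2 (matched /24)


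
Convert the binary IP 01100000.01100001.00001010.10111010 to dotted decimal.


01100000 = 96
01100001 = 97
00001010 = 10
10111010 = 186
IP: 96.97.10.186


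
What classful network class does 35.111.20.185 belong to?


First octet: 35
Binary: 00100011
0xxxxxxx -> Class A (1-126)
Class A, default mask 255.0.0.0 (/8)


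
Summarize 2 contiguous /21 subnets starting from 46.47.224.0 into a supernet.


Original prefix: /21
Number of subnets: 2 = 2^1
New prefix = 21 - 1 = 20
Supernet: 46.47.224.0/20


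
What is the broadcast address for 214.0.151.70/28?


Network: 214.0.151.64/28
Host bits = 4
Set all host bits to 1:
Broadcast: 214.0.151.79


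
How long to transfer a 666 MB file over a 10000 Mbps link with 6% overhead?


Effective throughput = 10000 * (1 - 6/100) = 9400 Mbps
File size in Mb = 666 * 8 = 5328 Mb
Time = 5328 / 9400
Time = 0.5668 seconds


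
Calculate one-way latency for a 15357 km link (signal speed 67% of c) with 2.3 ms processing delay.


Speed = 0.67 * 3e5 km/s = 201000 km/s
Propagation delay = 15357 / 201000 = 0.0764 s = 76.403 ms
Processing delay = 2.3 ms
Total one-way latency = 78.703 ms


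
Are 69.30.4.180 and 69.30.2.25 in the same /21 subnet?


Mask: 255.255.248.0
69.30.4.180 AND mask = 69.30.0.0
69.30.2.25 AND mask = 69.30.0.0
Yes, same subnet (69.30.0.0)


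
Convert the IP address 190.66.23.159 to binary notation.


190 = 10111110
66 = 01000010
23 = 00010111
159 = 10011111
Binary: 10111110.01000010.00010111.10011111


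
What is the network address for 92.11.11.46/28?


IP:   01011100.00001011.00001011.00101110
Mask: 11111111.11111111.11111111.11110000
AND operation:
Net:  01011100.00001011.00001011.00100000
Network: 92.11.11.32/28


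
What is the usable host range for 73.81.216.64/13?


Network: 73.80.0.0
Broadcast: 73.87.255.255
First usable = network + 1
Last usable = broadcast - 1
Range: 73.80.0.1 to 73.87.255.254


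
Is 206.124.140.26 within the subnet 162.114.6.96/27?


Subnet network: 162.114.6.96
Test IP AND mask: 206.124.140.0
No, 206.124.140.26 is not in 162.114.6.96/27


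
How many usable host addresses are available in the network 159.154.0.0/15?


Host bits = 32 - 15 = 17
Total addresses = 2^17 = 131072
Usable = total - 2 (network and broadcast)
Usable hosts: 131070


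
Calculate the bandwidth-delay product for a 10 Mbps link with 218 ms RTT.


BDP = bandwidth * RTT
= 10 Mbps * 218 ms
= 10 * 1e6 * 218 / 1000 bits
= 2180000 bits
= 272500 bytes
= 266.1133 KB
BDP = 2180000 bits (272500 bytes)


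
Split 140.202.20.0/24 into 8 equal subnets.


New prefix = 24 + 3 = 27
Each subnet has 32 addresses
  140.202.20.0/27
  140.202.20.32/27
  140.202.20.64/27
  140.202.20.96/27
  140.202.20.128/27
  140.202.20.160/27
  140.202.20.192/27
  140.202.20.224/27
Subnets: 140.202.20.0/27, 140.202.20.32/27, 140.202.20.64/27, 140.202.20.96/27, 140.202.20.128/27, 140.202.20.160/27, 140.202.20.192/27, 140.202.20.224/27


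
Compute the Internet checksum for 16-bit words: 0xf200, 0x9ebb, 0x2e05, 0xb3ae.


Sum all words (with carry folding):
+ 0xf200 = 0xf200
+ 0x9ebb = 0x90bc
+ 0x2e05 = 0xbec1
+ 0xb3ae = 0x7270
One's complement: ~0x7270
Checksum = 0x8d8f


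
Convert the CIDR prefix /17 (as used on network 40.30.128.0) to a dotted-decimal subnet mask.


/17 means 17 network bits, 15 host bits
Binary: 11111111111111111000000000000000
Mask: 255.255.128.0


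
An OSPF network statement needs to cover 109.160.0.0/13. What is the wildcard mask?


Subnet mask: 255.248.0.0
Wildcard = 255.255.255.255 - subnet mask
255 - 255 = 0
255 - 248 = 7
255 - 0 = 255
255 - 0 = 255
Wildcard: 0.7.255.255


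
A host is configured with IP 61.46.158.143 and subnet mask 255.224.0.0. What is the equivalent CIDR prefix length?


Binary: 11111111.11100000.00000000.00000000
Count leading 1s
Prefix: /11


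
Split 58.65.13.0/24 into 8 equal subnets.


New prefix = 24 + 3 = 27
Each subnet has 32 addresses
  58.65.13.0/27
  58.65.13.32/27
  58.65.13.64/27
  58.65.13.96/27
  58.65.13.128/27
  58.65.13.160/27
  58.65.13.192/27
  58.65.13.224/27
Subnets: 58.65.13.0/27, 58.65.13.32/27, 58.65.13.64/27, 58.65.13.96/27, 58.65.13.128/27, 58.65.13.160/27, 58.65.13.192/27, 58.65.13.224/27


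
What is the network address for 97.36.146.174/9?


IP:   01100001.00100100.10010010.10101110
Mask: 11111111.10000000.00000000.00000000
AND operation:
Net:  01100001.00000000.00000000.00000000
Network: 97.0.0.0/9


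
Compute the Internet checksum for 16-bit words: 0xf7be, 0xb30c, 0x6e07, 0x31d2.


Sum all words (with carry folding):
+ 0xf7be = 0xf7be
+ 0xb30c = 0xaacb
+ 0x6e07 = 0x18d3
+ 0x31d2 = 0x4aa5
One's complement: ~0x4aa5
Checksum = 0xb55a


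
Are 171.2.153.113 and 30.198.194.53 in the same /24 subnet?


Mask: 255.255.255.0
171.2.153.113 AND mask = 171.2.153.0
30.198.194.53 AND mask = 30.198.194.0
No, different subnets (171.2.153.0 vs 30.198.194.0)


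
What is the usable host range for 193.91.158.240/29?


Network: 193.91.158.240
Broadcast: 193.91.158.247
First usable = network + 1
Last usable = broadcast - 1
Range: 193.91.158.241 to 193.91.158.246


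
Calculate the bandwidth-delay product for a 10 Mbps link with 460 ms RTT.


BDP = bandwidth * RTT
= 10 Mbps * 460 ms
= 10 * 1e6 * 460 / 1000 bits
= 4600000 bits
= 575000 bytes
= 561.5234 KB
BDP = 4600000 bits (575000 bytes)


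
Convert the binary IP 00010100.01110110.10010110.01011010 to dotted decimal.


00010100 = 20
01110110 = 118
10010110 = 150
01011010 = 90
IP: 20.118.150.90


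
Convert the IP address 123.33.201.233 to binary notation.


123 = 01111011
33 = 00100001
201 = 11001001
233 = 11101001
Binary: 01111011.00100001.11001001.11101001


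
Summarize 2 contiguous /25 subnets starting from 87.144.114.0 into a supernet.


Original prefix: /25
Number of subnets: 2 = 2^1
New prefix = 25 - 1 = 24
Supernet: 87.144.114.0/24


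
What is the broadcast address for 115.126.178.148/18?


Network: 115.126.128.0/18
Host bits = 14
Set all host bits to 1:
Broadcast: 115.126.191.255


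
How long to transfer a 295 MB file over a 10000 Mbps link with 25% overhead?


Effective throughput = 10000 * (1 - 25/100) = 7500 Mbps
File size in Mb = 295 * 8 = 2360 Mb
Time = 2360 / 7500
Time = 0.3147 seconds


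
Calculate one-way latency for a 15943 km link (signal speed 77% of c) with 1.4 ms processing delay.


Speed = 0.77 * 3e5 km/s = 231000 km/s
Propagation delay = 15943 / 231000 = 0.069 s = 69.0173 ms
Processing delay = 1.4 ms
Total one-way latency = 70.4173 ms


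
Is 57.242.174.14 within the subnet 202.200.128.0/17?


Subnet network: 202.200.128.0
Test IP AND mask: 57.242.128.0
No, 57.242.174.14 is not in 202.200.128.0/17


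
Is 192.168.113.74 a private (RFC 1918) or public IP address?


RFC 1918 private ranges:
  10.0.0.0/8 (10.0.0.0 - 10.255.255.255)
  172.16.0.0/12 (172.16.0.0 - 172.31.255.255)
  192.168.0.0/16 (192.168.0.0 - 192.168.255.255)
Private (in 192.168.0.0/16)


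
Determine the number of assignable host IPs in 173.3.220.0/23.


Host bits = 32 - 23 = 9
Total addresses = 2^9 = 512
Usable = total - 2 (network and broadcast)
Usable hosts: 510


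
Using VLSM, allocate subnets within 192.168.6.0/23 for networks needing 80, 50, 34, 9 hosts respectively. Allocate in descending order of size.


80 hosts -> /25 (126 usable): 192.168.6.0/25
50 hosts -> /26 (62 usable): 192.168.6.128/26
34 hosts -> /26 (62 usable): 192.168.6.192/26
9 hosts -> /28 (14 usable): 192.168.7.0/28
Allocation: 192.168.6.0/25 (80 hosts, 126 usable); 192.168.6.128/26 (50 hosts, 62 usable); 192.168.6.192/26 (34 hosts, 62 usable); 192.168.7.0/28 (9 hosts, 14 usable)


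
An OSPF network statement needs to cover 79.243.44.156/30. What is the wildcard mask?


Subnet mask: 255.255.255.252
Wildcard = 255.255.255.255 - subnet mask
255 - 255 = 0
255 - 255 = 0
255 - 255 = 0
255 - 252 = 3
Wildcard: 0.0.0.3


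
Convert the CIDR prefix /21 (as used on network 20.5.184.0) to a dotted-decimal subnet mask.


/21 means 21 network bits, 11 host bits
Binary: 11111111111111111111100000000000
Mask: 255.255.248.0


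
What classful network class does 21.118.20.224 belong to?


First octet: 21
Binary: 00010101
0xxxxxxx -> Class A (1-126)
Class A, default mask 255.0.0.0 (/8)


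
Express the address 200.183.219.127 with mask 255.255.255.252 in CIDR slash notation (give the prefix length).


Binary: 11111111.11111111.11111111.11111100
Count leading 1s
Prefix: /30


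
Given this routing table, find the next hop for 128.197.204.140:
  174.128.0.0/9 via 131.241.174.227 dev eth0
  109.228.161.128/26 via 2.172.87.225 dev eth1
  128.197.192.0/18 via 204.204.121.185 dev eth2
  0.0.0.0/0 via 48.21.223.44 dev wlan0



Longest prefix match for 128.197.204.140:
  /9 174.128.0.0: no
  /26 109.228.161.128: no
  /18 128.197.192.0: MATCH
  /0 0.0.0.0: MATCH
Selected: next-hop 204.204.121.185 via eth2 (matched /18)


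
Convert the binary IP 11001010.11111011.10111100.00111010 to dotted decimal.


11001010 = 202
11111011 = 251
10111100 = 188
00111010 = 58
IP: 202.251.188.58


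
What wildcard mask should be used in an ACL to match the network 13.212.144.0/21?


Subnet mask: 255.255.248.0
Wildcard = 255.255.255.255 - subnet mask
255 - 255 = 0
255 - 255 = 0
255 - 248 = 7
255 - 0 = 255
Wildcard: 0.0.7.255


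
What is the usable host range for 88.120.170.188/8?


Network: 88.0.0.0
Broadcast: 88.255.255.255
First usable = network + 1
Last usable = broadcast - 1
Range: 88.0.0.1 to 88.255.255.254


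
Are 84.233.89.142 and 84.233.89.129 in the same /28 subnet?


Mask: 255.255.255.240
84.233.89.142 AND mask = 84.233.89.128
84.233.89.129 AND mask = 84.233.89.128
Yes, same subnet (84.233.89.128)


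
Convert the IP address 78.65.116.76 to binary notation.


78 = 01001110
65 = 01000001
116 = 01110100
76 = 01001100
Binary: 01001110.01000001.01110100.01001100


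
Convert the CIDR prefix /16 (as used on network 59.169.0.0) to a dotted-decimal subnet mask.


/16 means 16 network bits, 16 host bits
Binary: 11111111111111110000000000000000
Mask: 255.255.0.0


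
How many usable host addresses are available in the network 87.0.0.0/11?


Host bits = 32 - 11 = 21
Total addresses = 2^21 = 2097152
Usable = total - 2 (network and broadcast)
Usable hosts: 2097150


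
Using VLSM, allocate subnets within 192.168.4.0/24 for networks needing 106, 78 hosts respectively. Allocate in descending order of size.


106 hosts -> /25 (126 usable): 192.168.4.0/25
78 hosts -> /25 (126 usable): 192.168.4.128/25
Allocation: 192.168.4.0/25 (106 hosts, 126 usable); 192.168.4.128/25 (78 hosts, 126 usable)


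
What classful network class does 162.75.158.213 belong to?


First octet: 162
Binary: 10100010
10xxxxxx -> Class B (128-191)
Class B, default mask 255.255.0.0 (/16)


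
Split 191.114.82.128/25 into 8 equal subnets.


New prefix = 25 + 3 = 28
Each subnet has 16 addresses
  191.114.82.128/28
  191.114.82.144/28
  191.114.82.160/28
  191.114.82.176/28
  191.114.82.192/28
  191.114.82.208/28
  191.114.82.224/28
  191.114.82.240/28
Subnets: 191.114.82.128/28, 191.114.82.144/28, 191.114.82.160/28, 191.114.82.176/28, 191.114.82.192/28, 191.114.82.208/28, 191.114.82.224/28, 191.114.82.240/28


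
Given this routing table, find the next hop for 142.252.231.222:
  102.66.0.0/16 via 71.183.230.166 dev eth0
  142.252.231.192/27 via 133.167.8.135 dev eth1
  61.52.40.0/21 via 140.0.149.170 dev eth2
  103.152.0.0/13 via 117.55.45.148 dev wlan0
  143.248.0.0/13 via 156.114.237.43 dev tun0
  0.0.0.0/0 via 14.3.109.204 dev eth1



Longest prefix match for 142.252.231.222:
  /16 102.66.0.0: no
  /27 142.252.231.192: MATCH
  /21 61.52.40.0: no
  /13 103.152.0.0: no
  /13 143.248.0.0: no
  /0 0.0.0.0: MATCH
Selected: next-hop 133.167.8.135 via eth1 (matched /27)


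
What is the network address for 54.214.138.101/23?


IP:   00110110.11010110.10001010.01100101
Mask: 11111111.11111111.11111110.00000000
AND operation:
Net:  00110110.11010110.10001010.00000000
Network: 54.214.138.0/23


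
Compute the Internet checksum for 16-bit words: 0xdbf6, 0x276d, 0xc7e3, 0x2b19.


Sum all words (with carry folding):
+ 0xdbf6 = 0xdbf6
+ 0x276d = 0x0364
+ 0xc7e3 = 0xcb47
+ 0x2b19 = 0xf660
One's complement: ~0xf660
Checksum = 0x099f


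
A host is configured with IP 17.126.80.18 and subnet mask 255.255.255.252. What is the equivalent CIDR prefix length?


Binary: 11111111.11111111.11111111.11111100
Count leading 1s
Prefix: /30


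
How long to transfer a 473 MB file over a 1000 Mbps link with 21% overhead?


Effective throughput = 1000 * (1 - 21/100) = 790 Mbps
File size in Mb = 473 * 8 = 3784 Mb
Time = 3784 / 790
Time = 4.7899 seconds


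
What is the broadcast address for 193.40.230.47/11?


Network: 193.32.0.0/11
Host bits = 21
Set all host bits to 1:
Broadcast: 193.63.255.255


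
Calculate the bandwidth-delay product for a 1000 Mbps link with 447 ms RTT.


BDP = bandwidth * RTT
= 1000 Mbps * 447 ms
= 1000 * 1e6 * 447 / 1000 bits
= 447000000 bits
= 55875000 bytes
= 54565.4297 KB
BDP = 447000000 bits (55875000 bytes)


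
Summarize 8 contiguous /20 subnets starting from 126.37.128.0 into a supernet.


Original prefix: /20
Number of subnets: 8 = 2^3
New prefix = 20 - 3 = 17
Supernet: 126.37.128.0/17


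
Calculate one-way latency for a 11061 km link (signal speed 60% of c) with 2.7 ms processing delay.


Speed = 0.6 * 3e5 km/s = 180000 km/s
Propagation delay = 11061 / 180000 = 0.0614 s = 61.45 ms
Processing delay = 2.7 ms
Total one-way latency = 64.15 ms


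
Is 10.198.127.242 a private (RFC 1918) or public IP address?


RFC 1918 private ranges:
  10.0.0.0/8 (10.0.0.0 - 10.255.255.255)
  172.16.0.0/12 (172.16.0.0 - 172.31.255.255)
  192.168.0.0/16 (192.168.0.0 - 192.168.255.255)
Private (in 10.0.0.0/8)


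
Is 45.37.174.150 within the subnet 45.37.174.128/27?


Subnet network: 45.37.174.128
Test IP AND mask: 45.37.174.128
Yes, 45.37.174.150 is in 45.37.174.128/27


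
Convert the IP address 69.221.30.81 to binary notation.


69 = 01000101
221 = 11011101
30 = 00011110
81 = 01010001
Binary: 01000101.11011101.00011110.01010001


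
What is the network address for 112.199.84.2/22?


IP:   01110000.11000111.01010100.00000010
Mask: 11111111.11111111.11111100.00000000
AND operation:
Net:  01110000.11000111.01010100.00000000
Network: 112.199.84.0/22


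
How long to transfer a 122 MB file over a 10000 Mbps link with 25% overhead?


Effective throughput = 10000 * (1 - 25/100) = 7500 Mbps
File size in Mb = 122 * 8 = 976 Mb
Time = 976 / 7500
Time = 0.1301 seconds


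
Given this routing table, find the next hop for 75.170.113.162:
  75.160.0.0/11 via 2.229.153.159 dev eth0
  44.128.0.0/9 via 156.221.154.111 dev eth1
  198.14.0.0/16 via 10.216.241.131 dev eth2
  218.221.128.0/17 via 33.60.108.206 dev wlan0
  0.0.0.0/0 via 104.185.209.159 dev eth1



Longest prefix match for 75.170.113.162:
  /11 75.160.0.0: MATCH
  /9 44.128.0.0: no
  /16 198.14.0.0: no
  /17 218.221.128.0: no
  /0 0.0.0.0: MATCH
Selected: next-hop 2.229.153.159 via eth0 (matched /11)


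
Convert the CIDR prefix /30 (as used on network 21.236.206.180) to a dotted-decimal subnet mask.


/30 means 30 network bits, 2 host bits
Binary: 11111111111111111111111111111100
Mask: 255.255.255.252


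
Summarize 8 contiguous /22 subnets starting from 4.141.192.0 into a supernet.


Original prefix: /22
Number of subnets: 8 = 2^3
New prefix = 22 - 3 = 19
Supernet: 4.141.192.0/19


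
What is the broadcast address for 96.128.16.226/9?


Network: 96.128.0.0/9
Host bits = 23
Set all host bits to 1:
Broadcast: 96.255.255.255


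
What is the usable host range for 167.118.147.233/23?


Network: 167.118.146.0
Broadcast: 167.118.147.255
First usable = network + 1
Last usable = broadcast - 1
Range: 167.118.146.1 to 167.118.147.254


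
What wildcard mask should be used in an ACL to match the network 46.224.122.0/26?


Subnet mask: 255.255.255.192
Wildcard = 255.255.255.255 - subnet mask
255 - 255 = 0
255 - 255 = 0
255 - 255 = 0
255 - 192 = 63
Wildcard: 0.0.0.63


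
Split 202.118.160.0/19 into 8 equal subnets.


New prefix = 19 + 3 = 22
Each subnet has 1024 addresses
  202.118.160.0/22
  202.118.164.0/22
  202.118.168.0/22
  202.118.172.0/22
  202.118.176.0/22
  202.118.180.0/22
  202.118.184.0/22
  202.118.188.0/22
Subnets: 202.118.160.0/22, 202.118.164.0/22, 202.118.168.0/22, 202.118.172.0/22, 202.118.176.0/22, 202.118.180.0/22, 202.118.184.0/22, 202.118.188.0/22


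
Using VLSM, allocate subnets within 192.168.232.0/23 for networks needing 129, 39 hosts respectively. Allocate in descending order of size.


129 hosts -> /24 (254 usable): 192.168.232.0/24
39 hosts -> /26 (62 usable): 192.168.233.0/26
Allocation: 192.168.232.0/24 (129 hosts, 254 usable); 192.168.233.0/26 (39 hosts, 62 usable)


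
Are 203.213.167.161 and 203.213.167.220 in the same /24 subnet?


Mask: 255.255.255.0
203.213.167.161 AND mask = 203.213.167.0
203.213.167.220 AND mask = 203.213.167.0
Yes, same subnet (203.213.167.0)


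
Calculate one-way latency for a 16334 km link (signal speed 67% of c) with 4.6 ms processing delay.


Speed = 0.67 * 3e5 km/s = 201000 km/s
Propagation delay = 16334 / 201000 = 0.0813 s = 81.2637 ms
Processing delay = 4.6 ms
Total one-way latency = 85.8637 ms


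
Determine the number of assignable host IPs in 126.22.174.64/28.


Host bits = 32 - 28 = 4
Total addresses = 2^4 = 16
Usable = total - 2 (network and broadcast)
Usable hosts: 14


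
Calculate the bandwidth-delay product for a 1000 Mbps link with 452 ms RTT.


BDP = bandwidth * RTT
= 1000 Mbps * 452 ms
= 1000 * 1e6 * 452 / 1000 bits
= 452000000 bits
= 56500000 bytes
= 55175.7812 KB
BDP = 452000000 bits (56500000 bytes)


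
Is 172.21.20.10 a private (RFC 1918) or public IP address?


RFC 1918 private ranges:
  10.0.0.0/8 (10.0.0.0 - 10.255.255.255)
  172.16.0.0/12 (172.16.0.0 - 172.31.255.255)
  192.168.0.0/16 (192.168.0.0 - 192.168.255.255)
Private (in 172.16.0.0/12)


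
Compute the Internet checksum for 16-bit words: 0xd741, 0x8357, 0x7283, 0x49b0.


Sum all words (with carry folding):
+ 0xd741 = 0xd741
+ 0x8357 = 0x5a99
+ 0x7283 = 0xcd1c
+ 0x49b0 = 0x16cd
One's complement: ~0x16cd
Checksum = 0xe932


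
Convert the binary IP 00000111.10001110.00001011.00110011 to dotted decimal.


00000111 = 7
10001110 = 142
00001011 = 11
00110011 = 51
IP: 7.142.11.51


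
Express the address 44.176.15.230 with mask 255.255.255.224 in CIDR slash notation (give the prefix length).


Binary: 11111111.11111111.11111111.11100000
Count leading 1s
Prefix: /27


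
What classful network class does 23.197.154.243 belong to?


First octet: 23
Binary: 00010111
0xxxxxxx -> Class A (1-126)
Class A, default mask 255.0.0.0 (/8)


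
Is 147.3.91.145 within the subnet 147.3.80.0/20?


Subnet network: 147.3.80.0
Test IP AND mask: 147.3.80.0
Yes, 147.3.91.145 is in 147.3.80.0/20


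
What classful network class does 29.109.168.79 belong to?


First octet: 29
Binary: 00011101
0xxxxxxx -> Class A (1-126)
Class A, default mask 255.0.0.0 (/8)


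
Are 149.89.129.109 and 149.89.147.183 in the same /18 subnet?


Mask: 255.255.192.0
149.89.129.109 AND mask = 149.89.128.0
149.89.147.183 AND mask = 149.89.128.0
Yes, same subnet (149.89.128.0)


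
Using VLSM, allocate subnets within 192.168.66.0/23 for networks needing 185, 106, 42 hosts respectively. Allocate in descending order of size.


185 hosts -> /24 (254 usable): 192.168.66.0/24
106 hosts -> /25 (126 usable): 192.168.67.0/25
42 hosts -> /26 (62 usable): 192.168.67.128/26
Allocation: 192.168.66.0/24 (185 hosts, 254 usable); 192.168.67.0/25 (106 hosts, 126 usable); 192.168.67.128/26 (42 hosts, 62 usable)


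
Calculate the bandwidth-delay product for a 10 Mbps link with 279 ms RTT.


BDP = bandwidth * RTT
= 10 Mbps * 279 ms
= 10 * 1e6 * 279 / 1000 bits
= 2790000 bits
= 348750 bytes
= 340.5762 KB
BDP = 2790000 bits (348750 bytes)


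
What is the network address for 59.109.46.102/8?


IP:   00111011.01101101.00101110.01100110
Mask: 11111111.00000000.00000000.00000000
AND operation:
Net:  00111011.00000000.00000000.00000000
Network: 59.0.0.0/8


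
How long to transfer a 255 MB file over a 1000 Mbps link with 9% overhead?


Effective throughput = 1000 * (1 - 9/100) = 910 Mbps
File size in Mb = 255 * 8 = 2040 Mb
Time = 2040 / 910
Time = 2.2418 seconds


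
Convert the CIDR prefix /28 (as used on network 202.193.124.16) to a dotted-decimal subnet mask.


/28 means 28 network bits, 4 host bits
Binary: 11111111111111111111111111110000
Mask: 255.255.255.240


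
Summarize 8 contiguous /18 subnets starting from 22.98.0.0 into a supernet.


Original prefix: /18
Number of subnets: 8 = 2^3
New prefix = 18 - 3 = 15
Supernet: 22.98.0.0/15


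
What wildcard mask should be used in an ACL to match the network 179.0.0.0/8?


Subnet mask: 255.0.0.0
Wildcard = 255.255.255.255 - subnet mask
255 - 255 = 0
255 - 0 = 255
255 - 0 = 255
255 - 0 = 255
Wildcard: 0.255.255.255


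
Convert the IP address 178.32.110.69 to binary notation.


178 = 10110010
32 = 00100000
110 = 01101110
69 = 01000101
Binary: 10110010.00100000.01101110.01000101


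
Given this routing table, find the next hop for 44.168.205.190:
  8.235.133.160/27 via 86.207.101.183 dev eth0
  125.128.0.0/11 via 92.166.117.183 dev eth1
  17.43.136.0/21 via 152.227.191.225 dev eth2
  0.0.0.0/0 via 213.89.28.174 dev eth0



Longest prefix match for 44.168.205.190:
  /27 8.235.133.160: no
  /11 125.128.0.0: no
  /21 17.43.136.0: no
  /0 0.0.0.0: MATCH
Selected: next-hop 213.89.28.174 via eth0 (matched /0)


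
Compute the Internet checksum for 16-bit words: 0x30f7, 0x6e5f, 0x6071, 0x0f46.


Sum all words (with carry folding):
+ 0x30f7 = 0x30f7
+ 0x6e5f = 0x9f56
+ 0x6071 = 0xffc7
+ 0x0f46 = 0x0f0e
One's complement: ~0x0f0e
Checksum = 0xf0f1


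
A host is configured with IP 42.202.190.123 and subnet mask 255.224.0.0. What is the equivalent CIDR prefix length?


Binary: 11111111.11100000.00000000.00000000
Count leading 1s
Prefix: /11


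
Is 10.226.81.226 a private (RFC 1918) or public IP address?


RFC 1918 private ranges:
  10.0.0.0/8 (10.0.0.0 - 10.255.255.255)
  172.16.0.0/12 (172.16.0.0 - 172.31.255.255)
  192.168.0.0/16 (192.168.0.0 - 192.168.255.255)
Private (in 10.0.0.0/8)


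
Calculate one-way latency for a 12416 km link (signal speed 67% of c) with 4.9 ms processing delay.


Speed = 0.67 * 3e5 km/s = 201000 km/s
Propagation delay = 12416 / 201000 = 0.0618 s = 61.7711 ms
Processing delay = 4.9 ms
Total one-way latency = 66.6711 ms


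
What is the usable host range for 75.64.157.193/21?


Network: 75.64.152.0
Broadcast: 75.64.159.255
First usable = network + 1
Last usable = broadcast - 1
Range: 75.64.152.1 to 75.64.159.254


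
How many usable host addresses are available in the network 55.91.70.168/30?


Host bits = 32 - 30 = 2
Total addresses = 2^2 = 4
Usable = total - 2 (network and broadcast)
Usable hosts: 2


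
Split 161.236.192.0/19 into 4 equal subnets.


New prefix = 19 + 2 = 21
Each subnet has 2048 addresses
  161.236.192.0/21
  161.236.200.0/21
  161.236.208.0/21
  161.236.216.0/21
Subnets: 161.236.192.0/21, 161.236.200.0/21, 161.236.208.0/21, 161.236.216.0/21


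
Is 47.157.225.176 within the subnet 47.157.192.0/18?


Subnet network: 47.157.192.0
Test IP AND mask: 47.157.192.0
Yes, 47.157.225.176 is in 47.157.192.0/18


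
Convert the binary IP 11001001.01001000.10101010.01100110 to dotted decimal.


11001001 = 201
01001000 = 72
10101010 = 170
01100110 = 102
IP: 201.72.170.102


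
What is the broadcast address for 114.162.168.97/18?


Network: 114.162.128.0/18
Host bits = 14
Set all host bits to 1:
Broadcast: 114.162.191.255


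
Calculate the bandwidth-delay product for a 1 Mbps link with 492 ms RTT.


BDP = bandwidth * RTT
= 1 Mbps * 492 ms
= 1 * 1e6 * 492 / 1000 bits
= 492000 bits
= 61500 bytes
= 60.0586 KB
BDP = 492000 bits (61500 bytes)


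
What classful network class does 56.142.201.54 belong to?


First octet: 56
Binary: 00111000
0xxxxxxx -> Class A (1-126)
Class A, default mask 255.0.0.0 (/8)


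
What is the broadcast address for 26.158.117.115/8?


Network: 26.0.0.0/8
Host bits = 24
Set all host bits to 1:
Broadcast: 26.255.255.255


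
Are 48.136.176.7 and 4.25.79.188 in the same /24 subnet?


Mask: 255.255.255.0
48.136.176.7 AND mask = 48.136.176.0
4.25.79.188 AND mask = 4.25.79.0
No, different subnets (48.136.176.0 vs 4.25.79.0)


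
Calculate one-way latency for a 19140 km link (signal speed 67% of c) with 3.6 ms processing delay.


Speed = 0.67 * 3e5 km/s = 201000 km/s
Propagation delay = 19140 / 201000 = 0.0952 s = 95.2239 ms
Processing delay = 3.6 ms
Total one-way latency = 98.8239 ms


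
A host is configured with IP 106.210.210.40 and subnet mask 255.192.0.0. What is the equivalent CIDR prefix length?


Binary: 11111111.11000000.00000000.00000000
Count leading 1s
Prefix: /10


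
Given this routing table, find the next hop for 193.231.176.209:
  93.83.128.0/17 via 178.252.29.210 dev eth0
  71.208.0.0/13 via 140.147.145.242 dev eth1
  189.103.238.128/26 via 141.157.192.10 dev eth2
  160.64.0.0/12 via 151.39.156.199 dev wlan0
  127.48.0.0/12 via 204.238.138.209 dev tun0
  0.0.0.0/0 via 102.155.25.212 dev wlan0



Longest prefix match for 193.231.176.209:
  /17 93.83.128.0: no
  /13 71.208.0.0: no
  /26 189.103.238.128: no
  /12 160.64.0.0: no
  /12 127.48.0.0: no
  /0 0.0.0.0: MATCH
Selected: next-hop 102.155.25.212 via wlan0 (matched /0)


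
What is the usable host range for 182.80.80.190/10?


Network: 182.64.0.0
Broadcast: 182.127.255.255
First usable = network + 1
Last usable = broadcast - 1
Range: 182.64.0.1 to 182.127.255.254


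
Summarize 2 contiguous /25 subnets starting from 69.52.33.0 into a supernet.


Original prefix: /25
Number of subnets: 2 = 2^1
New prefix = 25 - 1 = 24
Supernet: 69.52.33.0/24


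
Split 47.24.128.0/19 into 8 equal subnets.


New prefix = 19 + 3 = 22
Each subnet has 1024 addresses
  47.24.128.0/22
  47.24.132.0/22
  47.24.136.0/22
  47.24.140.0/22
  47.24.144.0/22
  47.24.148.0/22
  47.24.152.0/22
  47.24.156.0/22
Subnets: 47.24.128.0/22, 47.24.132.0/22, 47.24.136.0/22, 47.24.140.0/22, 47.24.144.0/22, 47.24.148.0/22, 47.24.152.0/22, 47.24.156.0/22


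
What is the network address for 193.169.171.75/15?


IP:   11000001.10101001.10101011.01001011
Mask: 11111111.11111110.00000000.00000000
AND operation:
Net:  11000001.10101000.00000000.00000000
Network: 193.168.0.0/15


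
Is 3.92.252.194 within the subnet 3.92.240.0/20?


Subnet network: 3.92.240.0
Test IP AND mask: 3.92.240.0
Yes, 3.92.252.194 is in 3.92.240.0/20


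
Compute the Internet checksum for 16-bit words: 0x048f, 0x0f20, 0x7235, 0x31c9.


Sum all words (with carry folding):
+ 0x048f = 0x048f
+ 0x0f20 = 0x13af
+ 0x7235 = 0x85e4
+ 0x31c9 = 0xb7ad
One's complement: ~0xb7ad
Checksum = 0x4852


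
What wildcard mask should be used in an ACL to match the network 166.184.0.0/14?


Subnet mask: 255.252.0.0
Wildcard = 255.255.255.255 - subnet mask
255 - 255 = 0
255 - 252 = 3
255 - 0 = 255
255 - 0 = 255
Wildcard: 0.3.255.255


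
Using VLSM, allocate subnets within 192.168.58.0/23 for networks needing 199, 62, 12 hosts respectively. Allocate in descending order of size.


199 hosts -> /24 (254 usable): 192.168.58.0/24
62 hosts -> /26 (62 usable): 192.168.59.0/26
12 hosts -> /28 (14 usable): 192.168.59.64/28
Allocation: 192.168.58.0/24 (199 hosts, 254 usable); 192.168.59.0/26 (62 hosts, 62 usable); 192.168.59.64/28 (12 hosts, 14 usable)


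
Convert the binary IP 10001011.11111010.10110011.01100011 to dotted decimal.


10001011 = 139
11111010 = 250
10110011 = 179
01100011 = 99
IP: 139.250.179.99


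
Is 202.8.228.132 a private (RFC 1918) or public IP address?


RFC 1918 private ranges:
  10.0.0.0/8 (10.0.0.0 - 10.255.255.255)
  172.16.0.0/12 (172.16.0.0 - 172.31.255.255)
  192.168.0.0/16 (192.168.0.0 - 192.168.255.255)
Public (not in any RFC 1918 range)


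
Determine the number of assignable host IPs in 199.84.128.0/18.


Host bits = 32 - 18 = 14
Total addresses = 2^14 = 16384
Usable = total - 2 (network and broadcast)
Usable hosts: 16382


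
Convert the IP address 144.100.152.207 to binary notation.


144 = 10010000
100 = 01100100
152 = 10011000
207 = 11001111
Binary: 10010000.01100100.10011000.11001111


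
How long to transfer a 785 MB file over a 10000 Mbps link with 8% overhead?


Effective throughput = 10000 * (1 - 8/100) = 9200 Mbps
File size in Mb = 785 * 8 = 6280 Mb
Time = 6280 / 9200
Time = 0.6826 seconds


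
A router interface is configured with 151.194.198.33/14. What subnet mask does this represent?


/14 means 14 network bits, 18 host bits
Binary: 11111111111111000000000000000000
Mask: 255.252.0.0


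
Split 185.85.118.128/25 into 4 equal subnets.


New prefix = 25 + 2 = 27
Each subnet has 32 addresses
  185.85.118.128/27
  185.85.118.160/27
  185.85.118.192/27
  185.85.118.224/27
Subnets: 185.85.118.128/27, 185.85.118.160/27, 185.85.118.192/27, 185.85.118.224/27


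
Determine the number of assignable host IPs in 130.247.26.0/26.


Host bits = 32 - 26 = 6
Total addresses = 2^6 = 64
Usable = total - 2 (network and broadcast)
Usable hosts: 62


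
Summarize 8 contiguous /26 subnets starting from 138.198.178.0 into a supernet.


Original prefix: /26
Number of subnets: 8 = 2^3
New prefix = 26 - 3 = 23
Supernet: 138.198.178.0/23


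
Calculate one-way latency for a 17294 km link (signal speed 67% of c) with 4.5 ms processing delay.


Speed = 0.67 * 3e5 km/s = 201000 km/s
Propagation delay = 17294 / 201000 = 0.086 s = 86.0398 ms
Processing delay = 4.5 ms
Total one-way latency = 90.5398 ms


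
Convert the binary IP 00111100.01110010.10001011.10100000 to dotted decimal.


00111100 = 60
01110010 = 114
10001011 = 139
10100000 = 160
IP: 60.114.139.160


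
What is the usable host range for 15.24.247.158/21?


Network: 15.24.240.0
Broadcast: 15.24.247.255
First usable = network + 1
Last usable = broadcast - 1
Range: 15.24.240.1 to 15.24.247.254


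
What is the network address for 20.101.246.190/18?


IP:   00010100.01100101.11110110.10111110
Mask: 11111111.11111111.11000000.00000000
AND operation:
Net:  00010100.01100101.11000000.00000000
Network: 20.101.192.0/18


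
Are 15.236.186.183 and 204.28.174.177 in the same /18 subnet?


Mask: 255.255.192.0
15.236.186.183 AND mask = 15.236.128.0
204.28.174.177 AND mask = 204.28.128.0
No, different subnets (15.236.128.0 vs 204.28.128.0)


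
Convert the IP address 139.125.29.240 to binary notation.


139 = 10001011
125 = 01111101
29 = 00011101
240 = 11110000
Binary: 10001011.01111101.00011101.11110000


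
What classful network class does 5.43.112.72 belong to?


First octet: 5
Binary: 00000101
0xxxxxxx -> Class A (1-126)
Class A, default mask 255.0.0.0 (/8)


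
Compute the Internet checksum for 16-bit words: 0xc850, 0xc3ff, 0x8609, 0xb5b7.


Sum all words (with carry folding):
+ 0xc850 = 0xc850
+ 0xc3ff = 0x8c50
+ 0x8609 = 0x125a
+ 0xb5b7 = 0xc811
One's complement: ~0xc811
Checksum = 0x37ee


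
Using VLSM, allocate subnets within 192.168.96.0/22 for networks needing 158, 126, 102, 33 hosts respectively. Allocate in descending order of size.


158 hosts -> /24 (254 usable): 192.168.96.0/24
126 hosts -> /25 (126 usable): 192.168.97.0/25
102 hosts -> /25 (126 usable): 192.168.97.128/25
33 hosts -> /26 (62 usable): 192.168.98.0/26
Allocation: 192.168.96.0/24 (158 hosts, 254 usable); 192.168.97.0/25 (126 hosts, 126 usable); 192.168.97.128/25 (102 hosts, 126 usable); 192.168.98.0/26 (33 hosts, 62 usable)


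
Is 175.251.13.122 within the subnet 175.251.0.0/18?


Subnet network: 175.251.0.0
Test IP AND mask: 175.251.0.0
Yes, 175.251.13.122 is in 175.251.0.0/18


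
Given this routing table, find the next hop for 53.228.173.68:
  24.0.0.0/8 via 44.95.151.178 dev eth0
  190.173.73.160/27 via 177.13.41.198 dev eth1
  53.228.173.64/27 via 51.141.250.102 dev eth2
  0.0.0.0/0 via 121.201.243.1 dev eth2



Longest prefix match for 53.228.173.68:
  /8 24.0.0.0: no
  /27 190.173.73.160: no
  /27 53.228.173.64: MATCH
  /0 0.0.0.0: MATCH
Selected: next-hop 51.141.250.102 via eth2 (matched /27)


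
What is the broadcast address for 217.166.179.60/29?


Network: 217.166.179.56/29
Host bits = 3
Set all host bits to 1:
Broadcast: 217.166.179.63


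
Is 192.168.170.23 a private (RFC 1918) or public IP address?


RFC 1918 private ranges:
  10.0.0.0/8 (10.0.0.0 - 10.255.255.255)
  172.16.0.0/12 (172.16.0.0 - 172.31.255.255)
  192.168.0.0/16 (192.168.0.0 - 192.168.255.255)
Private (in 192.168.0.0/16)


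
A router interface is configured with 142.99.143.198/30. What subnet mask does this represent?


/30 means 30 network bits, 2 host bits
Binary: 11111111111111111111111111111100
Mask: 255.255.255.252


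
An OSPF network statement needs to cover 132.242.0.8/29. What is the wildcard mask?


Subnet mask: 255.255.255.248
Wildcard = 255.255.255.255 - subnet mask
255 - 255 = 0
255 - 255 = 0
255 - 255 = 0
255 - 248 = 7
Wildcard: 0.0.0.7


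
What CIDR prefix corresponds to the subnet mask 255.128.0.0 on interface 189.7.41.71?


Binary: 11111111.10000000.00000000.00000000
Count leading 1s
Prefix: /9


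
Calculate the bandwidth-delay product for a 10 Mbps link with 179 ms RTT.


BDP = bandwidth * RTT
= 10 Mbps * 179 ms
= 10 * 1e6 * 179 / 1000 bits
= 1790000 bits
= 223750 bytes
= 218.5059 KB
BDP = 1790000 bits (223750 bytes)


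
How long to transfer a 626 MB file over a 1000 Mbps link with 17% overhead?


Effective throughput = 1000 * (1 - 17/100) = 830 Mbps
File size in Mb = 626 * 8 = 5008 Mb
Time = 5008 / 830
Time = 6.0337 seconds


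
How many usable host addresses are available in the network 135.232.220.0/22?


Host bits = 32 - 22 = 10
Total addresses = 2^10 = 1024
Usable = total - 2 (network and broadcast)
Usable hosts: 1022
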